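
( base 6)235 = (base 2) 1011111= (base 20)4F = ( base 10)95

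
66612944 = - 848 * ( - 78553)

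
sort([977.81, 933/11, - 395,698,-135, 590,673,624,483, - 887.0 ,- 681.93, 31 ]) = [- 887.0, - 681.93, - 395,-135, 31, 933/11, 483, 590,624,673,698,977.81 ] 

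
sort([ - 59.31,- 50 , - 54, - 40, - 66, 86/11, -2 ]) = [ - 66, - 59.31, - 54, - 50 , -40,  -  2, 86/11]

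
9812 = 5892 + 3920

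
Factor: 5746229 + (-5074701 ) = 2^3* 11^1 * 13^1*587^1 = 671528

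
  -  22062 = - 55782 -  - 33720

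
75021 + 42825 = 117846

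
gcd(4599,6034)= 7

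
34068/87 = 391 + 17/29= 391.59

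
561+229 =790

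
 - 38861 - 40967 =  - 79828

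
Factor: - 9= - 3^2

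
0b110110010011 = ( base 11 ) 267a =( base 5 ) 102400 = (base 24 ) 60j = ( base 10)3475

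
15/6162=5/2054 = 0.00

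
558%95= 83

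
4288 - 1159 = 3129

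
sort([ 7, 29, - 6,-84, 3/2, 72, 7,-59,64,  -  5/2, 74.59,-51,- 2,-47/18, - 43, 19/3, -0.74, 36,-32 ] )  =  [  -  84, - 59,  -  51,-43, - 32, - 6, - 47/18, - 5/2,-2 , -0.74 , 3/2,19/3,  7, 7 , 29, 36 , 64, 72 , 74.59]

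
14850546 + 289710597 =304561143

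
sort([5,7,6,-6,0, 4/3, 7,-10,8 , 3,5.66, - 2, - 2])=[  -  10, - 6,-2,- 2 , 0 , 4/3,3,5,5.66,6,7, 7,8] 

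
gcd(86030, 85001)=7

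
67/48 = 1 + 19/48= 1.40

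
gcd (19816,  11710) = 2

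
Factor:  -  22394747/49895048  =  - 2^( - 3)*7^ (  -  1 )*53^( - 1)*61^1*16811^( - 1 )*367127^1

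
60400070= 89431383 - 29031313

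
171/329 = 171/329  =  0.52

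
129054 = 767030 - 637976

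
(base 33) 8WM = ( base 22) k50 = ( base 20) 149a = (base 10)9790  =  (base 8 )23076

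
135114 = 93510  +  41604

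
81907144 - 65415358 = 16491786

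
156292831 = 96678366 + 59614465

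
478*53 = 25334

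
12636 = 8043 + 4593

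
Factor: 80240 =2^4*5^1*17^1 *59^1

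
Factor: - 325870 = - 2^1*5^1*32587^1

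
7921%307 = 246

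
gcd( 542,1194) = 2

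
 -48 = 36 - 84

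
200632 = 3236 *62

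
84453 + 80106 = 164559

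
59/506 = 59/506 = 0.12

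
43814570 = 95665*458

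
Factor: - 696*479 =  - 2^3*3^1*29^1 * 479^1  =  - 333384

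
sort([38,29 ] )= [29, 38]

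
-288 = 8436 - 8724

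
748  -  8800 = -8052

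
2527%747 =286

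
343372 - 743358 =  - 399986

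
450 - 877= - 427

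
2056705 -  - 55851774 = 57908479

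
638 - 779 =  - 141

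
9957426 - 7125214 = 2832212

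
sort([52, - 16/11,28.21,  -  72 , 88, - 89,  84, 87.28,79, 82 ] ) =[-89, - 72,-16/11, 28.21, 52 , 79, 82,84,87.28,88 ] 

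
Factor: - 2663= - 2663^1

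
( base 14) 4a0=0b1110011100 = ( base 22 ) 1K0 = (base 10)924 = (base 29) 12p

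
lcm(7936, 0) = 0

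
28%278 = 28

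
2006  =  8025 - 6019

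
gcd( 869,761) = 1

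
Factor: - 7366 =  - 2^1*29^1*127^1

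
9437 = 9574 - 137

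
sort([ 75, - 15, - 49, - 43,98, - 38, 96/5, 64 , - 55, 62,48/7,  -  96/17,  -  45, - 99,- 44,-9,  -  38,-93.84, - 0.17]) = [ - 99, - 93.84,-55,-49,-45,-44, - 43, - 38, - 38, - 15,-9, - 96/17 , - 0.17,  48/7,96/5, 62,64, 75, 98]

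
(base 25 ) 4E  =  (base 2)1110010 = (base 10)114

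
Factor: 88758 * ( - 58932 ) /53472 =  - 2^ (-2 )*3^3 * 557^( - 1) * 1637^1 * 4931^1  =  - 217945269/2228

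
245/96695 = 49/19339 = 0.00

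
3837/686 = 3837/686=5.59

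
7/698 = 7/698 = 0.01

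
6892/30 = 229  +  11/15  =  229.73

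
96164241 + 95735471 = 191899712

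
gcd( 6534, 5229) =9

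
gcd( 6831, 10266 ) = 3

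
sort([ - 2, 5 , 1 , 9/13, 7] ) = [ - 2, 9/13,1, 5 , 7 ]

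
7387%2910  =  1567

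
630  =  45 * 14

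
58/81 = 58/81 = 0.72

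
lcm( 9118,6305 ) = 592670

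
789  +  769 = 1558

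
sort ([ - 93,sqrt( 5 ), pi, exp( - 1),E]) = [ - 93, exp( - 1 ),sqrt( 5) , E, pi] 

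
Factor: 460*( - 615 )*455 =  - 128719500 = - 2^2*3^1 * 5^3*7^1*13^1*23^1*41^1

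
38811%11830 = 3321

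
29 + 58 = 87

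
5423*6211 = 33682253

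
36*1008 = 36288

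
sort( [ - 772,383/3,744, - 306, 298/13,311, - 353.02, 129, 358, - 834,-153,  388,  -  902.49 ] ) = [-902.49, - 834, - 772, - 353.02 ,-306, - 153, 298/13, 383/3 , 129, 311,358, 388, 744 ] 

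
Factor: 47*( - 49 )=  - 7^2*47^1 = - 2303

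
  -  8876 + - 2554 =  - 11430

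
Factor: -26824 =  - 2^3 * 7^1 * 479^1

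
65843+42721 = 108564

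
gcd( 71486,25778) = 2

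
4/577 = 4/577 = 0.01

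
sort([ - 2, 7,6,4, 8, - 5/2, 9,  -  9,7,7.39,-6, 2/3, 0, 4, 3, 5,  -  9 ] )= [  -  9 , - 9, - 6,-5/2,-2,0, 2/3,3, 4,4,5,  6,  7, 7,7.39, 8,9]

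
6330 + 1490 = 7820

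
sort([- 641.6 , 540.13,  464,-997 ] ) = [ - 997, - 641.6, 464, 540.13 ] 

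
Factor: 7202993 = 7^1*1028999^1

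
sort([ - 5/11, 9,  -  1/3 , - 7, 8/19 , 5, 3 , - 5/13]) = [  -  7, - 5/11, - 5/13,- 1/3, 8/19,  3, 5,9 ]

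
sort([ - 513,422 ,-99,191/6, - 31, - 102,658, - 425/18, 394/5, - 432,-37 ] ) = [ - 513,-432, - 102,-99, - 37, - 31, - 425/18,191/6, 394/5,422,658]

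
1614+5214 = 6828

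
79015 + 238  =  79253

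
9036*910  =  8222760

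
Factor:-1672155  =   - 3^2*5^1*37159^1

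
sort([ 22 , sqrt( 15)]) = [ sqrt( 15 ),  22 ]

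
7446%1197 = 264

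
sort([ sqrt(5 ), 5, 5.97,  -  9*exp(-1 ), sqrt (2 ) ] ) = [ -9*exp( - 1 ), sqrt (2 ), sqrt( 5),5, 5.97]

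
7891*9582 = 75611562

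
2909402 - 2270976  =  638426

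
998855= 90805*11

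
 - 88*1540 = -135520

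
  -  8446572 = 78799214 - 87245786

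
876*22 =19272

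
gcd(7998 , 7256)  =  2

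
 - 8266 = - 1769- 6497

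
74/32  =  2+5/16 = 2.31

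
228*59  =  13452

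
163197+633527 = 796724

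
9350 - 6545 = 2805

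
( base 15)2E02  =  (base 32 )9le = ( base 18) 1ca2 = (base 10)9902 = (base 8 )23256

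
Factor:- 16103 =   -  16103^1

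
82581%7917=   3411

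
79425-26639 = 52786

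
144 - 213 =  - 69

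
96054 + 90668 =186722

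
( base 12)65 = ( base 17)49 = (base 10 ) 77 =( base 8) 115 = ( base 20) 3h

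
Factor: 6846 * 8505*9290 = 540912386700  =  2^2*3^6*5^2*7^2*163^1*929^1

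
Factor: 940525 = 5^2*17^1*2213^1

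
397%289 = 108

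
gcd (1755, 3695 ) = 5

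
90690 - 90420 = 270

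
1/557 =1/557 = 0.00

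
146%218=146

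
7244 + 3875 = 11119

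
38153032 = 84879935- 46726903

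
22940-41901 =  - 18961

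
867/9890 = 867/9890 = 0.09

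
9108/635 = 9108/635= 14.34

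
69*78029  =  5384001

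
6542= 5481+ 1061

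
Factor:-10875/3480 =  - 25/8 = - 2^( - 3 )*5^2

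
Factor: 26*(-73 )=-1898 = - 2^1*13^1  *73^1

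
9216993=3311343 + 5905650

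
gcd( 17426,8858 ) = 2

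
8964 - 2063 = 6901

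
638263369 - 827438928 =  - 189175559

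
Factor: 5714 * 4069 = 2^1*  13^1*313^1 * 2857^1 = 23250266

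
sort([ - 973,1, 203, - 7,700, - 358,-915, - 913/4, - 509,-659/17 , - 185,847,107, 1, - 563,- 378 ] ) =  [ - 973, - 915, - 563, - 509, - 378,-358 , - 913/4,-185 ,- 659/17,-7,1, 1,107,203,  700, 847] 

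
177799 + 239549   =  417348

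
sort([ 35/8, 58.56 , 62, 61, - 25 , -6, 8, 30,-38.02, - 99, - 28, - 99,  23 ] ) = [ -99,-99, - 38.02, - 28, - 25, - 6 , 35/8,  8,23, 30,58.56, 61,62]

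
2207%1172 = 1035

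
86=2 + 84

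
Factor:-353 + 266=  -  87 =- 3^1*29^1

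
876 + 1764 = 2640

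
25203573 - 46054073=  - 20850500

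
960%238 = 8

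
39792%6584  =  288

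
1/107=1/107   =  0.01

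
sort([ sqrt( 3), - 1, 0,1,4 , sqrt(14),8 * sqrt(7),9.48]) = [ - 1  ,  0,1, sqrt(3 ),sqrt(14 ), 4,9.48, 8*sqrt(7)] 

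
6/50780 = 3/25390 = 0.00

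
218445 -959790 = -741345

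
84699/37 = 2289 + 6/37 = 2289.16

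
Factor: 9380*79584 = 2^7*3^1*5^1*  7^1*67^1  *829^1  =  746497920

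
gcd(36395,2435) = 5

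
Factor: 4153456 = 2^4*43^1*6037^1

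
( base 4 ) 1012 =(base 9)77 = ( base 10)70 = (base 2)1000110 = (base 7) 130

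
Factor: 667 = 23^1*29^1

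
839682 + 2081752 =2921434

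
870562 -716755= 153807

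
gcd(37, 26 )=1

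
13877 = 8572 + 5305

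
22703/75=22703/75  =  302.71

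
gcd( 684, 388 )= 4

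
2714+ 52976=55690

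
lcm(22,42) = 462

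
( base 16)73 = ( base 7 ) 223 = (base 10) 115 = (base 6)311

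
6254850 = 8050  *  777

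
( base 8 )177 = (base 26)4N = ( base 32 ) 3V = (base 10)127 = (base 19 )6d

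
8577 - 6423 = 2154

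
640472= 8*80059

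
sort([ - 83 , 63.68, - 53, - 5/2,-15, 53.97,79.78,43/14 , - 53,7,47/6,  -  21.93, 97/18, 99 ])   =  [ - 83  , - 53,-53 , - 21.93,  -  15,  -  5/2,  43/14,97/18,7, 47/6,  53.97,63.68,79.78, 99 ]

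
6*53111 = 318666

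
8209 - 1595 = 6614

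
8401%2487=940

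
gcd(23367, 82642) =1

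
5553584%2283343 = 986898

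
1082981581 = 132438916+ 950542665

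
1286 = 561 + 725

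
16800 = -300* (-56)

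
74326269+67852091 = 142178360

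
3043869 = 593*5133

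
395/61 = 395/61=6.48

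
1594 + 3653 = 5247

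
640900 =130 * 4930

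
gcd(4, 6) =2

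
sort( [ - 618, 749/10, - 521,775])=[-618,-521, 749/10, 775]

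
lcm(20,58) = 580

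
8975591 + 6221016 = 15196607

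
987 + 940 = 1927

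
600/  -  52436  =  -1 + 12959/13109 = - 0.01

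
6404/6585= 6404/6585 = 0.97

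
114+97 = 211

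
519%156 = 51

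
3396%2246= 1150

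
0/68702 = 0 = 0.00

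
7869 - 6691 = 1178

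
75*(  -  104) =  -7800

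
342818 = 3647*94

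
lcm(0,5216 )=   0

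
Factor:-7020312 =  -2^3*3^1*13^1 * 22501^1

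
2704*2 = 5408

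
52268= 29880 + 22388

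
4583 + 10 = 4593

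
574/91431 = 574/91431 = 0.01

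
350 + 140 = 490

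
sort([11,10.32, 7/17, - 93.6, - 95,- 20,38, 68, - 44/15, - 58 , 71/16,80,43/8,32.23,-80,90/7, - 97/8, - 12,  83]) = [ - 95,  -  93.6 ,-80, - 58,-20,- 97/8  , - 12,  -  44/15,  7/17, 71/16 , 43/8,10.32, 11,90/7, 32.23, 38, 68, 80,83 ]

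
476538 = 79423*6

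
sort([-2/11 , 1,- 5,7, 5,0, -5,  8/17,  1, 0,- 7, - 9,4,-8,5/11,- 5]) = [ - 9, -8, - 7, - 5, - 5, - 5, - 2/11,0,0, 5/11, 8/17,1,1, 4, 5, 7] 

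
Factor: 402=2^1*3^1*67^1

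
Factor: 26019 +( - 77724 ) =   -  51705 = - 3^3*5^1*383^1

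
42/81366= 7/13561  =  0.00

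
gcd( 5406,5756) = 2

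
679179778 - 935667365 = -256487587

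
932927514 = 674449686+258477828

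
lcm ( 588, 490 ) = 2940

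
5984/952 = 6 + 2/7= 6.29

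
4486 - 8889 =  - 4403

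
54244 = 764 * 71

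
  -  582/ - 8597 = 582/8597 = 0.07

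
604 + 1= 605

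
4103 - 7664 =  - 3561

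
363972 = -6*( - 60662)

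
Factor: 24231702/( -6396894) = - 3^( - 3 ) * 7^( - 1)*11^2 * 5641^( - 1 ) * 33377^1 = -  4038617/1066149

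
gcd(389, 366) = 1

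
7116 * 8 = 56928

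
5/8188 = 5/8188 = 0.00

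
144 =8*18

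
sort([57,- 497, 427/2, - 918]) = [ - 918 , - 497, 57, 427/2 ] 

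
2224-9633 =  - 7409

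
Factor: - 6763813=  -  7^2*223^1*619^1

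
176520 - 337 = 176183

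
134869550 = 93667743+41201807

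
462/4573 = 462/4573 = 0.10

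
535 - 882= -347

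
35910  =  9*3990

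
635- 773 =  - 138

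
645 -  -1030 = 1675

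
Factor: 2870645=5^1*37^1*59^1*263^1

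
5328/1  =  5328 = 5328.00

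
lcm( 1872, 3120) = 9360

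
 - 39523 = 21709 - 61232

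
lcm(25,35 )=175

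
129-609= - 480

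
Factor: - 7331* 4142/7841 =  - 30365002/7841 = - 2^1*19^1*109^1*7331^1*7841^( - 1) 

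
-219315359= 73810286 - 293125645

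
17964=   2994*6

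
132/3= 44 = 44.00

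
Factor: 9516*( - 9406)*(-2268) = 2^5*3^5*7^1*13^1*61^1*4703^1 =203003000928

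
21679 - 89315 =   -  67636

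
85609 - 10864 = 74745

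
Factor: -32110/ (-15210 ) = 3^(-2 )*19^1 =19/9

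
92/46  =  2=2.00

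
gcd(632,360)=8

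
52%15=7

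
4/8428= 1/2107 = 0.00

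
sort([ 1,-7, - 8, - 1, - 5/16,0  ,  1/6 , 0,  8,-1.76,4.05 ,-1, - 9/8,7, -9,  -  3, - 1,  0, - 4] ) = [ - 9,-8 , - 7, - 4, - 3,  -  1.76, - 9/8, - 1,  -  1, - 1,- 5/16, 0, 0, 0, 1/6 , 1, 4.05, 7, 8 ]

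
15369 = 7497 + 7872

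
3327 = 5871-2544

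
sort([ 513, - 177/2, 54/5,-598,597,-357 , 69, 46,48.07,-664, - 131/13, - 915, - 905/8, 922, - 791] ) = [ - 915, - 791,-664,- 598, - 357, - 905/8,-177/2, - 131/13,54/5, 46,48.07,69,513 , 597, 922]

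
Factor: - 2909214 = - 2^1*3^2*7^1*11^1  *  2099^1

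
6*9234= 55404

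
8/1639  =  8/1639 = 0.00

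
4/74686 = 2/37343 =0.00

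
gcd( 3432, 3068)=52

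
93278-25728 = 67550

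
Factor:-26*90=-2340=-2^2*3^2*5^1*13^1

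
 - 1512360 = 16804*( - 90)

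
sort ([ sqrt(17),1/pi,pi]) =[1/pi, pi, sqrt ( 17) ]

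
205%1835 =205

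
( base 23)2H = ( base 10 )63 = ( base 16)3f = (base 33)1U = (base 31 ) 21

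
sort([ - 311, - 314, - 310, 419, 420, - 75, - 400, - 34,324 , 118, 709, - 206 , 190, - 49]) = [ - 400, - 314,-311, - 310, - 206 ,-75, - 49, - 34, 118, 190, 324,419,420,709]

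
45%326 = 45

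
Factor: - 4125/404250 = -2^( - 1 )*7^( - 2) = - 1/98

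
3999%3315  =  684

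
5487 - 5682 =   -  195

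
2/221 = 2/221 = 0.01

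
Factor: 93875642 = 2^1*7^1*103^1 *65101^1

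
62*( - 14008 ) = -868496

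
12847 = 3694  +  9153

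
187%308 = 187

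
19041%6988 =5065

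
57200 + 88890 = 146090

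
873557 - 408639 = 464918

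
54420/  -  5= -10884/1 =-10884.00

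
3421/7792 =3421/7792 = 0.44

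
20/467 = 20/467 = 0.04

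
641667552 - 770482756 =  - 128815204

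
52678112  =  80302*656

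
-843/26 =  - 843/26 =-32.42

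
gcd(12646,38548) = 2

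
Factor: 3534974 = 2^1*1767487^1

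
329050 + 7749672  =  8078722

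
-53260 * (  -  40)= 2130400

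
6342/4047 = 1 + 765/1349=1.57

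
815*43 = 35045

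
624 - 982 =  - 358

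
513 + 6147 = 6660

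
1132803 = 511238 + 621565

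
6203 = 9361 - 3158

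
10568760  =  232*45555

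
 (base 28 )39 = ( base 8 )135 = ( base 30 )33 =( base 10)93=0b1011101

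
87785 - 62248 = 25537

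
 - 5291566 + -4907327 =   -  10198893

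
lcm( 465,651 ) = 3255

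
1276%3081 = 1276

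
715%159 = 79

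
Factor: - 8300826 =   -  2^1 *3^3*153719^1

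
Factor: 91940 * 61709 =5673525460  =  2^2 *5^1*23^1 * 2683^1 * 4597^1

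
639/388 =639/388=1.65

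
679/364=1 + 45/52 = 1.87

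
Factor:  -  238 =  - 2^1*7^1*  17^1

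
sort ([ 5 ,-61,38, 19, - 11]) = [ - 61,  -  11, 5, 19,  38] 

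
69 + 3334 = 3403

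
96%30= 6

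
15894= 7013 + 8881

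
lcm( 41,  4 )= 164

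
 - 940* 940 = -883600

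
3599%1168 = 95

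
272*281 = 76432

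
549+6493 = 7042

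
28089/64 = 28089/64 = 438.89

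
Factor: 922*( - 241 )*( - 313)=2^1*241^1*313^1*461^1 = 69549226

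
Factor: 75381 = 3^1*25127^1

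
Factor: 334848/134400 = 2^2*5^(  -  2)  *  7^( - 1) * 109^1 = 436/175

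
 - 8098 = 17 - 8115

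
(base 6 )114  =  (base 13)37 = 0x2e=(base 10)46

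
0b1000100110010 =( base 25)712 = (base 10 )4402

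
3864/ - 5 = -3864/5= -772.80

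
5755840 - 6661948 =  - 906108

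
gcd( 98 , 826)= 14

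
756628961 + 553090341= 1309719302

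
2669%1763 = 906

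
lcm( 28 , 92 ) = 644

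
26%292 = 26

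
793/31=25  +  18/31 = 25.58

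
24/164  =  6/41 = 0.15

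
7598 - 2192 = 5406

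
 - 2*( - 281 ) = 562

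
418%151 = 116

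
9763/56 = 9763/56 = 174.34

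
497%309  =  188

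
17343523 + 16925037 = 34268560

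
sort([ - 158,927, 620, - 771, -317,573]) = [ - 771, - 317, - 158, 573,620, 927]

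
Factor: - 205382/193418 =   -  97^( - 1 )*103^1 = - 103/97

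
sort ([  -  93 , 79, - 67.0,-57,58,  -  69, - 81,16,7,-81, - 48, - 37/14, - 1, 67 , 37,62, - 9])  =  [ - 93,-81,  -  81 , - 69,  -  67.0,-57 , - 48, - 9, - 37/14 , - 1, 7 , 16,37,58,62,67,79]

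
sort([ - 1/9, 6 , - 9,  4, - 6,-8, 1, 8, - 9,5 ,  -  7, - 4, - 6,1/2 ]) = [- 9,  -  9, - 8,  -  7, - 6,  -  6,- 4, - 1/9, 1/2,1,4,5, 6, 8 ] 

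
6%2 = 0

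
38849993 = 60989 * 637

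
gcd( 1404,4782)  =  6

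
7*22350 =156450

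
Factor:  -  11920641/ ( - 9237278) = 2^( -1 )*3^1*1109^1*3583^1 * 4618639^(-1)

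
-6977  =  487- 7464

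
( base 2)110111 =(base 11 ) 50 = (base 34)1l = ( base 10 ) 55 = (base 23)29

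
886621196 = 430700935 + 455920261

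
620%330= 290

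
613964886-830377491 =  - 216412605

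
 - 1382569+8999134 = 7616565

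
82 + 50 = 132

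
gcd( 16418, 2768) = 2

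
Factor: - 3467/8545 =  - 5^( - 1)*1709^( - 1 ) * 3467^1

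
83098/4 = 41549/2 = 20774.50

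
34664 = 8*4333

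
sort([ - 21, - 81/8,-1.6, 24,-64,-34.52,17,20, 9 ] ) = [ - 64 , - 34.52,  -  21, - 81/8, -1.6, 9, 17, 20,24] 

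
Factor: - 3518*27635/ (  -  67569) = 2^1* 3^(-1 )*5^1  *101^(-1 )*223^( - 1 )*1759^1*5527^1= 97219930/67569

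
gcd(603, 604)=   1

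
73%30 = 13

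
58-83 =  - 25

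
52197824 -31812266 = 20385558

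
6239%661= 290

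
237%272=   237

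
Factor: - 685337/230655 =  - 3^ ( - 1 )*5^(- 1)*15377^ (- 1 )*685337^1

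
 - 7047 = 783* ( - 9)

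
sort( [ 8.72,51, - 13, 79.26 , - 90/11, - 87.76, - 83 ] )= [ - 87.76, - 83, - 13, - 90/11,8.72 , 51 , 79.26]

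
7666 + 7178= 14844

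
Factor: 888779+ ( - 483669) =2^1 * 5^1*17^1*2383^1 =405110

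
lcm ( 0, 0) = 0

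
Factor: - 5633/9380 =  - 2^( - 2 ) * 5^( - 1) * 7^( - 1) * 43^1*67^( - 1 )*131^1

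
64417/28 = 64417/28 = 2300.61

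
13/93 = 13/93 = 0.14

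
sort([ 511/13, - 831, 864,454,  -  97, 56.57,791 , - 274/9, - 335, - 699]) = [ - 831, - 699, - 335 ,-97, -274/9,511/13,56.57 , 454, 791, 864 ]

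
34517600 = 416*82975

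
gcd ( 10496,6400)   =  256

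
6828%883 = 647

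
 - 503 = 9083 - 9586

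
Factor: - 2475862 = -2^1 * 1237931^1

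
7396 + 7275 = 14671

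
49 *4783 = 234367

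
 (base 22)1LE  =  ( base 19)2ca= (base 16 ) 3c0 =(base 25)1DA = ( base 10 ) 960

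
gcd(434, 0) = 434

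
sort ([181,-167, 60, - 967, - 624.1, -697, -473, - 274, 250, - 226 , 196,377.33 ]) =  [-967,-697,-624.1, - 473,-274, -226,-167,60, 181,196, 250,377.33 ] 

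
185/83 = 185/83 = 2.23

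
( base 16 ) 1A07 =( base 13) 3057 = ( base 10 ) 6663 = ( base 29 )7qm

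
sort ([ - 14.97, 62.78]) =[ - 14.97, 62.78] 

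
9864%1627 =102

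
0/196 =0 = 0.00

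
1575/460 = 3  +  39/92 =3.42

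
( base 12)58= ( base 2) 1000100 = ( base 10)68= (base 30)28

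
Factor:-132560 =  - 2^4*5^1*1657^1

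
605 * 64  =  38720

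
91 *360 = 32760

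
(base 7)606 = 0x12c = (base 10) 300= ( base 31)9l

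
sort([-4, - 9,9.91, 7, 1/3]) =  [ - 9,  -  4,1/3, 7,9.91 ] 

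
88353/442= 199 + 395/442 = 199.89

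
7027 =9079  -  2052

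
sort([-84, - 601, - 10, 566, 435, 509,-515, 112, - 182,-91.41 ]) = [ - 601, - 515, - 182, - 91.41, - 84, - 10, 112, 435, 509, 566 ]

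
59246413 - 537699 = 58708714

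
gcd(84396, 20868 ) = 12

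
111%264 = 111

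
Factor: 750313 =750313^1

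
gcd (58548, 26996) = 68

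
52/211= 52/211 = 0.25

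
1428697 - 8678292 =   -  7249595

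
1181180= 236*5005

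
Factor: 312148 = 2^2*73^1*1069^1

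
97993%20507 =15965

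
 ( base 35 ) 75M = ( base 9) 13026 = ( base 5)240042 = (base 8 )21104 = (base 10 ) 8772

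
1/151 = 1/151 = 0.01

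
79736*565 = 45050840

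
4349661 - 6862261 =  - 2512600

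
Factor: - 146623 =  -19^1*7717^1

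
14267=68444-54177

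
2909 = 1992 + 917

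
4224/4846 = 2112/2423 = 0.87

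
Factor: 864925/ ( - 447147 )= - 3^( - 3)*5^2 * 29^1*1193^1*16561^( - 1) 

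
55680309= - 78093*( -713)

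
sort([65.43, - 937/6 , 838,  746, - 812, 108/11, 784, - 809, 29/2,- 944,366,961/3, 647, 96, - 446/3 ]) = [ - 944,- 812, - 809,-937/6,-446/3, 108/11,29/2,65.43 , 96,  961/3, 366, 647, 746,784,838] 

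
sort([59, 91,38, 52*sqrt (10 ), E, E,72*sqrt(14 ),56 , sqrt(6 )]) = [ sqrt( 6),E,E,38, 56,59,91  ,  52 * sqrt( 10),  72*sqrt( 14 ) ]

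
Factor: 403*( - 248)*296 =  - 2^6*13^1*31^2*37^1 = -  29583424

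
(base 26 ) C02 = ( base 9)12115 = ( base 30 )90e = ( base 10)8114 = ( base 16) 1FB2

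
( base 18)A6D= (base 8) 6441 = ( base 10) 3361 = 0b110100100001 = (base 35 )2q1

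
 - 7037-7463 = -14500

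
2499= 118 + 2381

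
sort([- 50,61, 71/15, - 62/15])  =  [ -50,-62/15, 71/15 , 61]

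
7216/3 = 7216/3 =2405.33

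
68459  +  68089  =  136548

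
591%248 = 95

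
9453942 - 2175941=7278001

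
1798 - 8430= - 6632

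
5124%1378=990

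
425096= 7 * 60728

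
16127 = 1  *16127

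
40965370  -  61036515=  - 20071145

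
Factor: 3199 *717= 3^1*7^1*239^1* 457^1 = 2293683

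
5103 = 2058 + 3045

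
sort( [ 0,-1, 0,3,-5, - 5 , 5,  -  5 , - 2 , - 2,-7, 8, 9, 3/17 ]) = [-7 , - 5, - 5,-5, - 2, - 2, - 1,0, 0, 3/17,3,5,8, 9 ] 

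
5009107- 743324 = 4265783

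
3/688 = 3/688   =  0.00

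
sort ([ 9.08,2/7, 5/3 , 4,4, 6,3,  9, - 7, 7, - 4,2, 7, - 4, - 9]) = [- 9, -7, - 4, - 4,2/7,5/3, 2,3,4,4, 6,7 , 7, 9,9.08 ]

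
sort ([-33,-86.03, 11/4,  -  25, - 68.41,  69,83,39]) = [-86.03,  -  68.41, - 33,-25,11/4 , 39, 69,83]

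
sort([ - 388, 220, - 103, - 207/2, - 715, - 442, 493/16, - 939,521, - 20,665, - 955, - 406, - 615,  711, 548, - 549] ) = [ - 955, - 939, -715, - 615, - 549, - 442, - 406, - 388, - 207/2, - 103, - 20,493/16, 220,521,  548 , 665,  711 ]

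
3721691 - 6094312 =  - 2372621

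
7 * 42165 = 295155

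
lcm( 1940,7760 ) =7760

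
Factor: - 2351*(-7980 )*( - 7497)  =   - 2^2*3^3 * 5^1*7^3*17^1*19^1*2351^1 = -  140651067060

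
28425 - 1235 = 27190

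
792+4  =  796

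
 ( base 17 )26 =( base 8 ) 50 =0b101000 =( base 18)24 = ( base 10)40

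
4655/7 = 665 = 665.00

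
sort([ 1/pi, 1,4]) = [ 1/pi, 1, 4 ]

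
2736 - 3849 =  - 1113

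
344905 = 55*6271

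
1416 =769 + 647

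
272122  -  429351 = - 157229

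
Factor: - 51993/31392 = -2^( - 5 )*53^1 = -  53/32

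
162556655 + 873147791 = 1035704446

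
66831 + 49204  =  116035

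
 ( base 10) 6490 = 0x195A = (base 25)A9F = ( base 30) 76a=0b1100101011010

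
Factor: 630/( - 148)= -315/74  =  - 2^( - 1 ) * 3^2  *  5^1  *7^1 * 37^(  -  1)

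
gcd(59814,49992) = 6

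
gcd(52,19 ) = 1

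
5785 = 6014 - 229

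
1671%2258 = 1671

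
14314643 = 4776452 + 9538191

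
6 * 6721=40326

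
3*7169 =21507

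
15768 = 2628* 6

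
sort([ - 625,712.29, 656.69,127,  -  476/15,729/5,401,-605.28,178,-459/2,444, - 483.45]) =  [ - 625, - 605.28, - 483.45,-459/2,-476/15,127,729/5,178, 401,444,656.69, 712.29 ] 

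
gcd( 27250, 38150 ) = 5450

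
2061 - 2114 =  - 53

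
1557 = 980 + 577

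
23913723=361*66243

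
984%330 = 324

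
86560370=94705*914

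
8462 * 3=25386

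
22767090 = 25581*890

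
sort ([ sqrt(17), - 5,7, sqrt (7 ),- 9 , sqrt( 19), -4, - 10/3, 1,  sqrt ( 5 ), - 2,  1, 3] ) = [ - 9, - 5, - 4, - 10/3, - 2,1, 1, sqrt (5), sqrt( 7),3, sqrt(17 ),sqrt(19), 7 ]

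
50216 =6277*8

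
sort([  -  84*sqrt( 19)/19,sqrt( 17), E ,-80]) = [  -  80, - 84*sqrt (19)/19, E, sqrt ( 17) ]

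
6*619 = 3714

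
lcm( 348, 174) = 348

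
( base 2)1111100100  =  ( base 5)12441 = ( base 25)1EL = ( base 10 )996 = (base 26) 1c8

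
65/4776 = 65/4776 = 0.01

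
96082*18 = 1729476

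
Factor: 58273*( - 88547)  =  - 5159899331  =  -19^1 * 3067^1*88547^1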